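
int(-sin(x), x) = cos(x) + C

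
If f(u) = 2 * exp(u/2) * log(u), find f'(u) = (u*exp(u/2)*log(u) + 2*exp(u/2))/u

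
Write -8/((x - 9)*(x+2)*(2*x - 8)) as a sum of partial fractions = -2/(33*(x + 2)) + 2/(15*(x - 4)) - 4/(55*(x - 9))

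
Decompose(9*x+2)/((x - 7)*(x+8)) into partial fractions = 14/(3*(x + 8)) + 13/(3*(x - 7))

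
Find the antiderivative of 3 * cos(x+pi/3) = 3*sin(x + pi/3) + C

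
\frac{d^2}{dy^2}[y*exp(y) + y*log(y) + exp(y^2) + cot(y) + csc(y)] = (4*y^3*exp(y^2) + y^2*exp(y) + 2*y*exp(y) + 2*y*exp(y^2) - y/sin(y) + 2*y*cos(y)/sin(y)^3 + 2*y/sin(y)^3 + 1)/y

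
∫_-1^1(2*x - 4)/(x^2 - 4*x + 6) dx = -log(11) + log(3)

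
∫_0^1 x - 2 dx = -3/2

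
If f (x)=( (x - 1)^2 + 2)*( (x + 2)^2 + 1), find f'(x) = 4*x^3 + 6*x^2 + 2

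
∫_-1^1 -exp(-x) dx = -E + exp(-1)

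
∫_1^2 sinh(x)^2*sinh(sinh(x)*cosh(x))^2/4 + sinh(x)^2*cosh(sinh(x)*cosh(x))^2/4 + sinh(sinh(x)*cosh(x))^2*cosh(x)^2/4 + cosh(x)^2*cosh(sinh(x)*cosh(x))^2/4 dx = -sinh(sinh(2))/8 + sinh(sinh(4))/8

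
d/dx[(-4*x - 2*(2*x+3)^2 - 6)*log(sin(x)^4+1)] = (-32*x^2*sin(x)^3*cos(x) - 16*x*log(sin(x)^4 + 1)*sin(x)^4 - 16*x*log(sin(x)^4 + 1) - 112*x*sin(x)^3*cos(x) - 28*log(sin(x)^4 + 1)*sin(x)^4 - 28*log(sin(x)^4 + 1) - 96*sin(x)^3*cos(x))/(sin(x)^4 + 1)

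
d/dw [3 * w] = 3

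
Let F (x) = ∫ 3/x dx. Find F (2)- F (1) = 3*log(2)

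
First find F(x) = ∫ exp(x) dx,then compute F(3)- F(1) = -E + exp(3)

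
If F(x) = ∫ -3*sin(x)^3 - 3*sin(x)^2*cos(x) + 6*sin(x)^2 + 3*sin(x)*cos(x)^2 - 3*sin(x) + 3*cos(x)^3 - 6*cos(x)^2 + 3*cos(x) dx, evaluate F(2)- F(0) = (-1 + cos(2) + sin(2))^3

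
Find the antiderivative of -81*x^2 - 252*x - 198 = -27*x^3 - 126*x^2 - 198*x + C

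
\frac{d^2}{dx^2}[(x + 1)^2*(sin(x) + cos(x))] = -x^2*sin(x) - x^2*cos(x) - 6*x*sin(x) + 2*x*cos(x) - 3*sin(x) + 5*cos(x)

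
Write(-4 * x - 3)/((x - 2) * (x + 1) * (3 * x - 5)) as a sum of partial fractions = 87/(8*(3*x - 5)) + 1/(24*(x + 1)) - 11/(3*(x - 2))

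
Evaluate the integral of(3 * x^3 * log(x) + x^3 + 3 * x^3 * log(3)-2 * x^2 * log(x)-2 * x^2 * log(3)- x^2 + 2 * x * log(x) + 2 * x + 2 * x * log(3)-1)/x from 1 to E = -log(3) + (-exp(2) - 1 + 2*E + exp(3))*log(3*E)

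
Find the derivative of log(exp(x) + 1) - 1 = exp(x)/(exp(x) + 1)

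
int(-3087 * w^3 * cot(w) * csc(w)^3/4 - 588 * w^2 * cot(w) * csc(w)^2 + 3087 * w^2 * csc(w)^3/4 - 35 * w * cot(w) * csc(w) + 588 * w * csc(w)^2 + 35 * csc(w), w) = 7*w*(147*w^2*csc(w)^2 + 168*w*csc(w) + 20)*csc(w)/4 + C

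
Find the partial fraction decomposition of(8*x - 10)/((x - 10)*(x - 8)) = -27/(x - 8) + 35/(x - 10)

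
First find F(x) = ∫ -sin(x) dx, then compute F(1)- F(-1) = 0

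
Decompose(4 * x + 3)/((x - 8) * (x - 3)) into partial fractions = -3/(x - 3) + 7/(x - 8)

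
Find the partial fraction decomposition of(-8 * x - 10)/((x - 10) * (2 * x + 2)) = 1/(11*(x + 1)) - 45/(11*(x - 10))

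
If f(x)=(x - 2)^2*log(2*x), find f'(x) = (2*x^2*log(x) + x^2 + 2*x^2*log(2) - 4*x*log(x) - 4*x - 4*x*log(2) + 4)/x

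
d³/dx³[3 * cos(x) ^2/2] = 6*sin(2*x)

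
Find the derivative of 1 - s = -1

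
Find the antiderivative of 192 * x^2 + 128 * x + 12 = 64*x^3 + 64*x^2 + 12*x + C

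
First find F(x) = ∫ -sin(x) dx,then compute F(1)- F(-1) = 0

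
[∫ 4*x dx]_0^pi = 2*pi^2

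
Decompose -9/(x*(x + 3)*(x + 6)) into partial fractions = -1/(2*(x + 6)) + 1/(x + 3) - 1/(2*x)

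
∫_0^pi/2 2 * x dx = pi^2/4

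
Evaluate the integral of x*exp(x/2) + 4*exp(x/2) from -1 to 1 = -2*exp(-1/2) + 6*exp(1/2)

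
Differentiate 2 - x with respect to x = -1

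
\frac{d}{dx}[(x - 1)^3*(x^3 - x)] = 6*x^5 - 15*x^4 + 8*x^3 + 6*x^2 - 6*x + 1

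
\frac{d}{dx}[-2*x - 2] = -2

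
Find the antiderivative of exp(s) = exp(s) + C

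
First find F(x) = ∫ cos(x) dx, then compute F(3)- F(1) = -sin(1) + sin(3)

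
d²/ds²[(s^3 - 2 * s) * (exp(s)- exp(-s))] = (s^3*exp(2*s) - s^3 + 6*s^2*exp(2*s) + 6*s^2 + 4*s*exp(2*s) - 4*s - 4*exp(2*s) - 4)*exp(-s)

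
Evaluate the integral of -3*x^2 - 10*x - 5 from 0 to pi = (-4 - pi)*(1 + pi + pi^2) + 4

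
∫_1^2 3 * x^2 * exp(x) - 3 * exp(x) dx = 3*exp(2)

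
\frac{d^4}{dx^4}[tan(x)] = 24*tan(x)^5 + 40*tan(x)^3 + 16*tan(x)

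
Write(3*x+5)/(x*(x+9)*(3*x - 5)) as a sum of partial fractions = 9/(16*(3*x - 5)) - 11/(144*(x + 9)) - 1/(9*x)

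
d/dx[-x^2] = -2*x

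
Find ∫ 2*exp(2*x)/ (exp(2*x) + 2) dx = log(exp(2*x) + 2) + C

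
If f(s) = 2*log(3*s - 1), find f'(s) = 6/(3*s - 1)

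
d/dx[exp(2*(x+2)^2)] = 4*x*exp(2*x^2 + 8*x + 8) + 8*exp(2*x^2 + 8*x + 8)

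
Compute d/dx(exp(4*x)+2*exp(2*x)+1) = 4*exp(4*x) + 4*exp(2*x)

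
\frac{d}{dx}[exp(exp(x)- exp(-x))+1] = (exp(exp(x) - exp(-x)) + exp(2*x + exp(x) - exp(-x)))*exp(-x)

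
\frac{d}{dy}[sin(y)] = cos(y)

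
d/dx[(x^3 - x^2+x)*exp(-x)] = (-x^3 + 4*x^2 - 3*x + 1)*exp(-x)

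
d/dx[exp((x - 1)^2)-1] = 2*x*exp(x^2 - 2*x + 1) - 2*exp(x^2 - 2*x + 1)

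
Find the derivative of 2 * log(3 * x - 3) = 2/(x - 1)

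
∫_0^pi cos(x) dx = 0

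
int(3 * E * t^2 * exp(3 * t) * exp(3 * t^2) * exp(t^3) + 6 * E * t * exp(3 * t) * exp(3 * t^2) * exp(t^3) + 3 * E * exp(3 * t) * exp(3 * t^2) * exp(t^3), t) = exp((t + 1)^3) + C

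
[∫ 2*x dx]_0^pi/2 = pi^2/4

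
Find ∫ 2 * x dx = x^2 + C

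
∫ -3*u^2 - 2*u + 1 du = -u^3 - u^2 + u + C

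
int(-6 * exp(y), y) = -6*exp(y) + C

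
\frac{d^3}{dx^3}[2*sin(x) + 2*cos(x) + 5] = 2*sin(x) - 2*cos(x)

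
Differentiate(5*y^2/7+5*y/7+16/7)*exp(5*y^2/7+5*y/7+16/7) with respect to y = 50*y^3*exp(5*y^2/7 + 5*y/7 + 16/7)/49 + 75*y^2*exp(5*y^2/7 + 5*y/7 + 16/7)/49 + 255*y*exp(5*y^2/7 + 5*y/7 + 16/7)/49 + 115*exp(5*y^2/7 + 5*y/7 + 16/7)/49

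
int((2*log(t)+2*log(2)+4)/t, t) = (log(2*t) + 2)^2 + C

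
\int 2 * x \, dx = x^2 + C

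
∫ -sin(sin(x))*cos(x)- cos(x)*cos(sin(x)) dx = sqrt(2)*cos(sin(x) + pi/4) + C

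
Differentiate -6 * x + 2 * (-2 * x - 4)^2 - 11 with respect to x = 16*x + 26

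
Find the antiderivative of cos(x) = sin(x) + C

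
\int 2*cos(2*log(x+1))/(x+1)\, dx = sin(2*log(x + 1)) + C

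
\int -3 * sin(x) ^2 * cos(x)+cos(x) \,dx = sin(x)*cos(x)^2 + C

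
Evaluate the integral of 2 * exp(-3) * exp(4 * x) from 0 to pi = -exp(-3)/2 + exp(-3 + 4*pi)/2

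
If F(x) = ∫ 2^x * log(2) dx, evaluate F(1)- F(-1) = 3/2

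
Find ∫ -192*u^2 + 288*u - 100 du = -64*u^3 + 144*u^2 - 100*u + C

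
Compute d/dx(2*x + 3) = 2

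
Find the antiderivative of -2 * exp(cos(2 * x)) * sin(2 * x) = exp(cos(2*x)) + C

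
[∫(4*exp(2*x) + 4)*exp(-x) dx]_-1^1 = -8*exp(-1) + 8*E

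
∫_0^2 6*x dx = 12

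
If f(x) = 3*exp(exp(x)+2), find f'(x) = 3*exp(x + exp(x) + 2)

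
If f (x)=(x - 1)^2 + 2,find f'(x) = 2*x - 2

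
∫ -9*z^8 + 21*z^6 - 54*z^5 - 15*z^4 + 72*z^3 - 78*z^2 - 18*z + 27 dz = -z^9 + 3*z^7 - 9*z^6 - 3*z^5 + 18*z^4 - 26*z^3 - 9*z^2 + 27*z + C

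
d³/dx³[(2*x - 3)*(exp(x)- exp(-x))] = (2*x*exp(2*x) + 2*x + 3*exp(2*x) - 9)*exp(-x)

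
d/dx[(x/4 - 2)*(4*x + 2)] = 2*x - 15/2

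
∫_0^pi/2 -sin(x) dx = -1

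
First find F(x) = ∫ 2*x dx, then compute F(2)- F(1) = 3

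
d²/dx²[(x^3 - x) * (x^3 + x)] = 30*x^4 - 2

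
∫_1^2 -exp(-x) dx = -exp(-1) + exp(-2)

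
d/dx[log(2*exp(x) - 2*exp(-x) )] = (exp(2*x) + 1)/(exp(2*x) - 1)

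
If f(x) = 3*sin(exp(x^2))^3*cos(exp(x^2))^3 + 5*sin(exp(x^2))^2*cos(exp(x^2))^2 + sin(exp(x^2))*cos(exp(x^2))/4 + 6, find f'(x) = x*(-9*(1 - cos(2*exp(x^2)))^2*cos(2*exp(x^2))/2 + 5*sin(4*exp(x^2)) + 19*cos(2*exp(x^2))/2 - 9*cos(4*exp(x^2))/2 - 9/2)*exp(x^2)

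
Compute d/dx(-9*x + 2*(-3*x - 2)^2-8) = 36*x + 15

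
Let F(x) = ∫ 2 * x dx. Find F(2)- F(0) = 4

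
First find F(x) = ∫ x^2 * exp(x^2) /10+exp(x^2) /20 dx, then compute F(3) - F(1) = -E/20 + 3*exp(9)/20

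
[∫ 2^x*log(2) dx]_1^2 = 2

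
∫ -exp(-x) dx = exp(-x) + C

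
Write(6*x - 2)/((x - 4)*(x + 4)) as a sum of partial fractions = 13/(4*(x + 4)) + 11/(4*(x - 4))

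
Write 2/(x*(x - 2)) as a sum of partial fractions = 1/(x - 2) - 1/x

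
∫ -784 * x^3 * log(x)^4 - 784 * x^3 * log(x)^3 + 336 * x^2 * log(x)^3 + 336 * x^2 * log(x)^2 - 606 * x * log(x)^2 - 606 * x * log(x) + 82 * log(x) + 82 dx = x*(-196*x^3*log(x)^3 + 112*x^2*log(x)^2 - 303*x*log(x) + 82)*log(x) + C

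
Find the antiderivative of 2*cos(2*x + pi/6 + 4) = sin(2*x + pi/6 + 4) + C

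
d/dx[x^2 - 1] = 2*x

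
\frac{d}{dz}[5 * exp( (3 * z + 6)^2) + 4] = 90*z*exp(9*z^2 + 36*z + 36) + 180*exp(9*z^2 + 36*z + 36)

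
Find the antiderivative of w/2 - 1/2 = w^2/4 - w/2 + C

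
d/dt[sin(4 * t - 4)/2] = 2*cos(4*t - 4)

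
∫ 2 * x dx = x^2 + C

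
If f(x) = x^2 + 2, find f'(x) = 2*x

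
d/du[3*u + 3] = 3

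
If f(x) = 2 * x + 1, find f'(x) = 2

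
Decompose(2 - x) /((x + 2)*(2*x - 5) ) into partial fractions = -1/(9*(2*x - 5)) - 4/(9*(x + 2))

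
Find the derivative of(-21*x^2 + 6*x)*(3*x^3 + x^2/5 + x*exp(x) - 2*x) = -315*x^4 - 21*x^3*exp(x) + 276*x^3/5 - 57*x^2*exp(x) + 648*x^2/5 + 12*x*exp(x) - 24*x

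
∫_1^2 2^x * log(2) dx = 2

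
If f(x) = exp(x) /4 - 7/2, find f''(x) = exp(x)/4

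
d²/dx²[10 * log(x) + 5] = -10/x^2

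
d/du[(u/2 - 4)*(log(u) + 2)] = (u*log(u) + 3*u - 8)/(2*u)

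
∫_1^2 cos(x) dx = -sin(1) + sin(2)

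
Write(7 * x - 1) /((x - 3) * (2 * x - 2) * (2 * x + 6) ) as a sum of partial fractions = -11/(48*(x + 3)) - 3/(16*(x - 1)) + 5/(12*(x - 3))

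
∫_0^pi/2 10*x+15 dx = 5*pi^2/4 + 15*pi/2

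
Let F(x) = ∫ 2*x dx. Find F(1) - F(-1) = 0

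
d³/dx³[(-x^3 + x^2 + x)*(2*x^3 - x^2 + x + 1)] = -240*x^3 + 180*x^2 - 6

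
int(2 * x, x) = x^2 + C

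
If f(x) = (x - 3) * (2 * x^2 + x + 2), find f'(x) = 6*x^2 - 10*x - 1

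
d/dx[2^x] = 2^x*log(2)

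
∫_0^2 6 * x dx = 12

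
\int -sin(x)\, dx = cos(x) + C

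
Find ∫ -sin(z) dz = cos(z) + C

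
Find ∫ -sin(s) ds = cos(s) + C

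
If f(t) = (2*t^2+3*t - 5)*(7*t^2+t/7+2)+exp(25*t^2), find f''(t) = 2500*t^2*exp(25*t^2) + 168*t^2 + 894*t/7 + 50*exp(25*t^2) - 428/7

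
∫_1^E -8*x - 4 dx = -4*exp(2) - 4*E + 8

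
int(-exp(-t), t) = exp(-t) + C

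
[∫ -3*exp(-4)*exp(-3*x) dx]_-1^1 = -exp(-1) + exp(-7)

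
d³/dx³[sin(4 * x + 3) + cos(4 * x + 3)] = 64*sin(4*x + 3) - 64*cos(4*x + 3)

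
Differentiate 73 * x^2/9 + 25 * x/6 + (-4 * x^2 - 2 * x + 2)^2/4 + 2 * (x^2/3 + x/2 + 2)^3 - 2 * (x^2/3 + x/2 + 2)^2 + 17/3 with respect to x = 4*x^5/9 + 5*x^4/3 + 202*x^3/9 + 91*x^2/4 + 233*x/9 + 61/6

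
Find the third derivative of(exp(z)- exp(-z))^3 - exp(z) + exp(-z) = (27*exp(6*z) - 4*exp(4*z) - 4*exp(2*z) + 27)*exp(-3*z)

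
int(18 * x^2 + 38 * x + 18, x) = 6*x^3 + 19*x^2 + 18*x + C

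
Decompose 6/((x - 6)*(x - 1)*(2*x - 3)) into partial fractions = -8/(3*(2*x - 3)) + 6/(5*(x - 1)) + 2/(15*(x - 6))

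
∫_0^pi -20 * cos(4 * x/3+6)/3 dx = 5*sqrt(3)*sin(pi/6 + 6)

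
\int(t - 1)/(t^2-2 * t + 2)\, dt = log(t^2 - 2*t + 2)/2 + C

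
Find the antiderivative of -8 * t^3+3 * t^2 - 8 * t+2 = -2*t^4 + t^3 - 4*t^2 + 2*t + C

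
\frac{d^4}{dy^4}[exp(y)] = exp(y)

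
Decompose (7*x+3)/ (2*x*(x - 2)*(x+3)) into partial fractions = -3/(5*(x + 3)) + 17/(20*(x - 2)) - 1/(4*x)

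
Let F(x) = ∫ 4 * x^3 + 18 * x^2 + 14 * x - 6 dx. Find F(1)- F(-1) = 0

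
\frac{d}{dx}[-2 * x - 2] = -2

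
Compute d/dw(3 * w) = 3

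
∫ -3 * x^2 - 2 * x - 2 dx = -x^3 - x^2 - 2*x + C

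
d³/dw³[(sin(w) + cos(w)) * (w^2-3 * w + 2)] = w^2*sin(w) - w^2*cos(w) - 9*w*sin(w) - 3*w*cos(w) + 5*sin(w) + 13*cos(w)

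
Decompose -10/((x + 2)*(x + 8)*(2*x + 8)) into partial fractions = -5/(24*(x + 8)) + 5/(8*(x + 4)) - 5/(12*(x + 2))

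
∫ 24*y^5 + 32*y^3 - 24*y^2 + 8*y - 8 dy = 4*y^6 + 8*y^4 - 8*y^3 + 4*y^2 - 8*y + C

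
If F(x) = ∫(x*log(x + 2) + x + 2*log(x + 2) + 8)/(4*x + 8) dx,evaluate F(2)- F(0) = 3*log(2)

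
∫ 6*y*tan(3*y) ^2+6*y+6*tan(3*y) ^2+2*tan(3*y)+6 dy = (2*y + 2)*tan(3*y) + C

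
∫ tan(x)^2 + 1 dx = tan(x) + C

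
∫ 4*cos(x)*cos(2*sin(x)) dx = 2*sin(2*sin(x)) + C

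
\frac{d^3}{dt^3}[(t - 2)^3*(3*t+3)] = 72*t - 90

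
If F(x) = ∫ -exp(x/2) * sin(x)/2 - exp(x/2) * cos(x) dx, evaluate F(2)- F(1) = -E*sin(2) + exp(1/2)*sin(1)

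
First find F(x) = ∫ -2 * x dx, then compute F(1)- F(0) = -1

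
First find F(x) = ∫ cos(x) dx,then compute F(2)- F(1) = -sin(1) + sin(2)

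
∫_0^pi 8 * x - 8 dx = -4 + (2 - 2*pi)^2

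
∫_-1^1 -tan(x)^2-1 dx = -2*tan(1)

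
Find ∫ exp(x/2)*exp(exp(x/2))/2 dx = exp(exp(x/2)) + C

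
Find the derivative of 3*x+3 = 3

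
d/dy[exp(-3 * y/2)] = -3*exp(-3*y/2)/2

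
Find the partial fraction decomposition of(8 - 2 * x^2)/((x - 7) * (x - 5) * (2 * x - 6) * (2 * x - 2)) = -1/(32*(x - 1)) - 5/(32*(x - 3)) + 21/(32*(x - 5)) - 15/(32*(x - 7))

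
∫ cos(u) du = sin(u) + C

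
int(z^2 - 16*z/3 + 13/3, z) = z^3/3 - 8*z^2/3 + 13*z/3 + C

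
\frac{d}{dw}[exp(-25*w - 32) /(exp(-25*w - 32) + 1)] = -25*exp(25*w + 32)/(exp(64)*exp(50*w) + 2*exp(32)*exp(25*w) + 1)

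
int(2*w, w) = w^2 + C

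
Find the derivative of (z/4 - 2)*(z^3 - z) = z^3 - 6*z^2 - z/2 + 2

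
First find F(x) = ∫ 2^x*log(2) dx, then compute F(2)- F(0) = 3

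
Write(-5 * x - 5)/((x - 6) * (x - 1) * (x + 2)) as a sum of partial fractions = 5/(24*(x + 2)) + 2/(3*(x - 1)) - 7/(8*(x - 6))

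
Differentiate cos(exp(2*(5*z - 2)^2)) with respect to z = 20*(2 - 5*z)*exp(8)*exp(-40*z)*exp(50*z^2)*sin(exp(8)*exp(-40*z)*exp(50*z^2))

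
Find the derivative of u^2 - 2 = 2*u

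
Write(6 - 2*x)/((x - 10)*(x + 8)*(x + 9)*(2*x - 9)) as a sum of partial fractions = 8/(2475*(2*x - 9)) - 8/(171*(x + 9)) + 11/(225*(x + 8)) - 7/(1881*(x - 10))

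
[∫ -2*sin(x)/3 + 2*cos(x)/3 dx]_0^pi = -4/3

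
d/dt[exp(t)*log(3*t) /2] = (t*exp(t)*log(t) + t*exp(t)*log(3) + exp(t))/(2*t)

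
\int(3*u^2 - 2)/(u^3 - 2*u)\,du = log(3*u^3 - 6*u) + C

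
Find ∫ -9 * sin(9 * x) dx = cos(9*x) + C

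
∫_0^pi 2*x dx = pi^2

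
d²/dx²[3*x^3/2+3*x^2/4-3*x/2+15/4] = 9*x + 3/2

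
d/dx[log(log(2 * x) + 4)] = 1/(x*log(x) + x*log(2) + 4*x)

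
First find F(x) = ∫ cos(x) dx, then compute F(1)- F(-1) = 2*sin(1)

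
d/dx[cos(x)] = -sin(x)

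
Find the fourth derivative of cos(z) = cos(z)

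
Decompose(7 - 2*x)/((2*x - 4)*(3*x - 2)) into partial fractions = -17/(8*(3*x - 2)) + 3/(8*(x - 2))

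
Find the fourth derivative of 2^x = 2^x*log(2)^4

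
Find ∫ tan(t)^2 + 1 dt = tan(t) + C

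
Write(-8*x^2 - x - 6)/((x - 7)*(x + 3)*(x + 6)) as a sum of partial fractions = -96/(13*(x + 6)) + 5/(2*(x + 3)) - 81/(26*(x - 7))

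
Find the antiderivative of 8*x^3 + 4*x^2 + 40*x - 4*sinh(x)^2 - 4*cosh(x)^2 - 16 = 2*x^4 + 4*x^3/3 + 20*x^2 - 16*x - 2*sinh(2*x) + C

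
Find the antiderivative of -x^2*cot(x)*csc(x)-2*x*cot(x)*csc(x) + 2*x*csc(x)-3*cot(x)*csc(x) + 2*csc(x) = ((x + 1)^2 + 2)*csc(x) + C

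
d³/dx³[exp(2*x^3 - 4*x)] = 216*x^6*exp(2*x^3 - 4*x) - 432*x^4*exp(2*x^3 - 4*x) + 216*x^3*exp(2*x^3 - 4*x) + 288*x^2*exp(2*x^3 - 4*x) - 144*x*exp(2*x^3 - 4*x) - 52*exp(2*x^3 - 4*x)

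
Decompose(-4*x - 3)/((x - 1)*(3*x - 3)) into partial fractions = -4/(3*(x - 1)) - 7/(3*(x - 1)^2)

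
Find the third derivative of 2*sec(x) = 2*(-1 + 6/cos(x)^2)*sin(x)/cos(x)^2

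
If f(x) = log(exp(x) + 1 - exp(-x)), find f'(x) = (exp(2*x) + 1)/(exp(2*x) + exp(x) - 1)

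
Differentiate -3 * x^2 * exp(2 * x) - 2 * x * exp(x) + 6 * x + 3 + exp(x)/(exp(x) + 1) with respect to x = (-6*x^2*exp(4*x) - 12*x^2*exp(3*x) - 6*x^2*exp(2*x) - 6*x*exp(4*x) - 14*x*exp(3*x) - 10*x*exp(2*x) - 2*x*exp(x) - 2*exp(3*x) + 2*exp(2*x) + 11*exp(x) + 6)/(exp(2*x) + 2*exp(x) + 1)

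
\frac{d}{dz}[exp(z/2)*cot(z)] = (1/(2*tan(z)) - 1/sin(z)^2)*exp(z/2)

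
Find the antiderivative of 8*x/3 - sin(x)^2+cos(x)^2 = 4*x^2/3 + sin(2*x)/2 + C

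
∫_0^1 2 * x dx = 1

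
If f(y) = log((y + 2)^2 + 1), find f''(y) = (-2*y^2 - 8*y - 6)/(y^4 + 8*y^3 + 26*y^2 + 40*y + 25)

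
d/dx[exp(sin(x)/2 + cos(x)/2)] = sqrt(2)*exp(sin(x)/2)*exp(cos(x)/2)*cos(x + pi/4)/2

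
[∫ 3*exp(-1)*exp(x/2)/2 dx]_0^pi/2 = -3*exp(-1) + 3*exp(-1 + pi/4)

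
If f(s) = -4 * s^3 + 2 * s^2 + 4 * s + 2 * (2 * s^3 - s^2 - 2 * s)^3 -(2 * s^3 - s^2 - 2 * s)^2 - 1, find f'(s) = 144*s^8 - 192*s^7 - 252*s^6 + 252*s^5 + 200*s^4 - 68*s^3 - 72*s^2 - 4*s + 4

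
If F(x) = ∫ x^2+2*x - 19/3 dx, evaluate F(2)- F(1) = -1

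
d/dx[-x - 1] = -1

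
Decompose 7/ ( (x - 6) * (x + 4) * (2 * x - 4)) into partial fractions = 7/(120*(x + 4)) - 7/(48*(x - 2)) + 7/(80*(x - 6))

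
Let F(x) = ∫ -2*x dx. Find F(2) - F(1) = -3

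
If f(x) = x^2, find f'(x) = 2*x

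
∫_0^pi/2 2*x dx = pi^2/4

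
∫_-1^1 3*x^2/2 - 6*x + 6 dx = 13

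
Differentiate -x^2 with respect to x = -2*x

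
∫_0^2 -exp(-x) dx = -1 + exp(-2)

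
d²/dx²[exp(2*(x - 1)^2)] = 16*x^2*exp(2*x^2 - 4*x + 2) - 32*x*exp(2*x^2 - 4*x + 2) + 20*exp(2*x^2 - 4*x + 2)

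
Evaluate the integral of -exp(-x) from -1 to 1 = -E + exp(-1)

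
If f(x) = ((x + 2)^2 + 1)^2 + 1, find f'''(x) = 24*x + 48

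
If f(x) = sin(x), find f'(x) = cos(x)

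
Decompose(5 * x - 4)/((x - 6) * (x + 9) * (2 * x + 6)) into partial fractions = -49/(180*(x + 9)) + 19/(108*(x + 3)) + 13/(135*(x - 6))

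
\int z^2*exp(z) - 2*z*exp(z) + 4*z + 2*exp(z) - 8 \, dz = ((z - 2)^2 + 2)*(exp(z) + 2) + C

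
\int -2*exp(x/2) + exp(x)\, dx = (exp(x/2) - 2)^2 + C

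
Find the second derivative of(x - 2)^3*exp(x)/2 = x^3*exp(x)/2 - 3*x*exp(x) + 2*exp(x)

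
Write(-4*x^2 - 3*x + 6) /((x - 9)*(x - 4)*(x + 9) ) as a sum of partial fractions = -97/(78*(x + 9)) + 14/(13*(x - 4)) - 23/(6*(x - 9))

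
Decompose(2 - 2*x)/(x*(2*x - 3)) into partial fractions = -2/(3*(2*x - 3)) - 2/(3*x)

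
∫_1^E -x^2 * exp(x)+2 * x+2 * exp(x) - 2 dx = (-1 + exp(E))*(-exp(2) + 2*E) - E + 1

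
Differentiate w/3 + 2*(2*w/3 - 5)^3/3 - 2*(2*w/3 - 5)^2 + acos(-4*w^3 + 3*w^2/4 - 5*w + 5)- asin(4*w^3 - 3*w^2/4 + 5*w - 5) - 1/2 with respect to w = 16*w^2/27 - 32*w/3 + 47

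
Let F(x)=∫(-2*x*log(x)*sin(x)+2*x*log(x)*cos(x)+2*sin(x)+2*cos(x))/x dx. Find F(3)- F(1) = 2*(cos(3) + sin(3))*log(3)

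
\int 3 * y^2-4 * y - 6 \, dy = y^3 - 2*y^2 - 6*y + C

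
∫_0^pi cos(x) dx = 0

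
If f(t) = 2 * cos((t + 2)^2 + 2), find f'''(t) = 16*t^3*sin(t^2 + 4*t + 6) + 96*t^2*sin(t^2 + 4*t + 6) + 192*t*sin(t^2 + 4*t + 6) - 24*t*cos(t^2 + 4*t + 6) + 128*sin(t^2 + 4*t + 6) - 48*cos(t^2 + 4*t + 6)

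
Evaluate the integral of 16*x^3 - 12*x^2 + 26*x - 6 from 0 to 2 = 72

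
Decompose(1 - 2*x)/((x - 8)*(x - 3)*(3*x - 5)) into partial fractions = -21/(76*(3*x - 5)) + 1/(4*(x - 3)) - 3/(19*(x - 8))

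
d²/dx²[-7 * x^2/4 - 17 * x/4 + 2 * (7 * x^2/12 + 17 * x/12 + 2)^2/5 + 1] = 49*x^2/30 + 119*x/30 - 1/36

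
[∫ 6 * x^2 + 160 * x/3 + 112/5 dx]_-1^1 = 244/5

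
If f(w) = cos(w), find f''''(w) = cos(w)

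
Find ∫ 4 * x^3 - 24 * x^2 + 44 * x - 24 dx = x^4 - 8*x^3 + 22*x^2 - 24*x + C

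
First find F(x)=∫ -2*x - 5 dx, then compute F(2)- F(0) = -14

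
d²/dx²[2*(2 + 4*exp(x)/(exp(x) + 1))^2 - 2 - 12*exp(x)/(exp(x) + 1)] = (-84*exp(3*x) + 128*exp(2*x) + 20*exp(x))/(exp(4*x) + 4*exp(3*x) + 6*exp(2*x) + 4*exp(x) + 1)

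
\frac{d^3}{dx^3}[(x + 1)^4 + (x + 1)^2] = 24*x + 24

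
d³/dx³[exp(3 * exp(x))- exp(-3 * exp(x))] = (27*exp(3*x) - 27*exp(2*x) + 3*exp(x) + 3*exp(x + 6*exp(x)) + 27*exp(2*x + 6*exp(x)) + 27*exp(3*x + 6*exp(x)))*exp(-3*exp(x))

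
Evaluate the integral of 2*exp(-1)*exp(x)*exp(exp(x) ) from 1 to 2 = -2*exp(-1 + E) + 2*exp(-1 + exp(2))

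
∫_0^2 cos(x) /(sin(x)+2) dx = log(sin(2)/2 + 1)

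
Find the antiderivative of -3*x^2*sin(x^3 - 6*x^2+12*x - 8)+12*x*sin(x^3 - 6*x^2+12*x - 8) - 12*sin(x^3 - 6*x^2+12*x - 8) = cos((x - 2)^3) + C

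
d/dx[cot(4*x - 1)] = -4/sin(4*x - 1)^2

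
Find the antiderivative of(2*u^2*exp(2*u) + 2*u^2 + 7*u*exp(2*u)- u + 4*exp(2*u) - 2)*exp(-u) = 2*(2*u^2 + 3*u + 1)*sinh(u) + C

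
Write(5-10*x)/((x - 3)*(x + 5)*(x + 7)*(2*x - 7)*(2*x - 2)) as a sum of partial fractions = -16/(119*(2*x - 7)) + 5/(448*(x + 7)) - 55/(3264*(x + 5)) - 1/(192*(x - 1)) + 5/(64*(x - 3))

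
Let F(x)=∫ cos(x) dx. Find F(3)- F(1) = -sin(1) + sin(3)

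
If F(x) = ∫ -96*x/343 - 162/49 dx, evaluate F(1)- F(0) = -1182/343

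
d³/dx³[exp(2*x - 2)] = 8*exp(2*x - 2)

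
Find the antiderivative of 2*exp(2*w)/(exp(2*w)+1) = log(exp(2*w) + 1) + C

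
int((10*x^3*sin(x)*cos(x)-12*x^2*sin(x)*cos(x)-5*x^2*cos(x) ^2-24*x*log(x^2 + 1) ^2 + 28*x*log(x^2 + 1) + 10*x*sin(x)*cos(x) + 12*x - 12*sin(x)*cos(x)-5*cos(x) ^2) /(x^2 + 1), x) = (6 - 5*x)*cos(x)^2 - 4*log(x^2 + 1)^3 + 7*log(x^2 + 1)^2 + 6*log(x^2 + 1) + C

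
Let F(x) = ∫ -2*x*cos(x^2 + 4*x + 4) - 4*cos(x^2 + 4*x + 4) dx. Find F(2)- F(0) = sin(4) - sin(16)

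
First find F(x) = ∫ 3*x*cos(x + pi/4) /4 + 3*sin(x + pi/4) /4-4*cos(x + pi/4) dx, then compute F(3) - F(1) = -7*sin(pi/4 + 3)/4 + 13*sin(pi/4 + 1)/4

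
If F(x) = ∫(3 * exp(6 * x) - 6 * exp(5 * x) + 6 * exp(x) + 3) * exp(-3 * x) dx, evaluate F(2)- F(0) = 1 + (-1 - exp(-2) + exp(2))^3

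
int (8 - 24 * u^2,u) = -8*u^3 + 8*u + C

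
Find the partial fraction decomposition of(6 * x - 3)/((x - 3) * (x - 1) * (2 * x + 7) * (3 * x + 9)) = 64/(117*(2*x + 7)) - 7/(24*(x + 3)) - 1/(72*(x - 1)) + 5/(156*(x - 3))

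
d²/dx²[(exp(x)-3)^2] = 4*exp(2*x) - 6*exp(x)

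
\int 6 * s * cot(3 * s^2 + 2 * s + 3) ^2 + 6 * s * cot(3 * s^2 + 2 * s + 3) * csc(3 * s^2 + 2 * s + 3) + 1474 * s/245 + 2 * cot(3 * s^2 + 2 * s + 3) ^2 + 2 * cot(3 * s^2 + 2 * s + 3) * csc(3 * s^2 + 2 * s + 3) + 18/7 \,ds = 2*s^2/245 + 4*s/7 - cot(3*s^2 + 2*s + 3) - csc(3*s^2 + 2*s + 3) + C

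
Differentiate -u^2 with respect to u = -2*u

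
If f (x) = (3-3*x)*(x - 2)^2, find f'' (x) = 30 - 18*x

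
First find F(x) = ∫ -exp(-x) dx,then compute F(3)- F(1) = -exp(-1) + exp(-3)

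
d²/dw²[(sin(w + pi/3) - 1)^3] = -3*sin(w + pi/3)^3 + 6*sin(w + pi/3)^2 + 6*sin(w + pi/3)*cos(w + pi/3)^2 - 3*sin(w + pi/3) - 6*cos(w + pi/3)^2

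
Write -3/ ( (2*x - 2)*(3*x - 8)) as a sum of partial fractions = -9/(10*(3*x - 8)) + 3/(10*(x - 1))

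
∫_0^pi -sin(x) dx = -2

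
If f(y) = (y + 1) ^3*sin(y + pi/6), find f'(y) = (y + 1)^2*(y*cos(y + pi/6) + 3*sin(y + pi/6) + cos(y + pi/6))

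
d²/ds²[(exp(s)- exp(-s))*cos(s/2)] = (-4*exp(2*s)*sin(s/2) + 3*exp(2*s)*cos(s/2) - 4*sin(s/2) - 3*cos(s/2))*exp(-s)/4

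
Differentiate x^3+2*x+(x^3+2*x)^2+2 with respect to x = 6*x^5 + 16*x^3 + 3*x^2 + 8*x + 2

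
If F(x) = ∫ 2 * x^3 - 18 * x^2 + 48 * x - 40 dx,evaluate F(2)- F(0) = -24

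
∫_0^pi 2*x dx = pi^2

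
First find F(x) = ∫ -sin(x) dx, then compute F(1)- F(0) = -1 + cos(1)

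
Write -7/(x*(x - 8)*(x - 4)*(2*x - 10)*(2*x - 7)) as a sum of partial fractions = 8/(27*(2*x - 7)) - 7/(32*(x - 4)) + 7/(90*(x - 5)) - 7/(1728*(x - 8)) - 1/(320*x)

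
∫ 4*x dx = 2*x^2 + C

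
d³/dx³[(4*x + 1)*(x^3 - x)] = 96*x + 6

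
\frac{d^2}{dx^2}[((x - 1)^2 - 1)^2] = 12*x^2 - 24*x + 8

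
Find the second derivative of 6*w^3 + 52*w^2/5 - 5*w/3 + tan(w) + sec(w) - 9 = 36*w + 2*tan(w)^3 + 2*tan(w)^2*sec(w) + 2*tan(w) + sec(w) + 104/5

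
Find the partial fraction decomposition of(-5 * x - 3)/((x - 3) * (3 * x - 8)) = 49/(3*x - 8) - 18/(x - 3)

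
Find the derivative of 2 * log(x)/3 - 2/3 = 2/(3*x)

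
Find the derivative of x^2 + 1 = 2*x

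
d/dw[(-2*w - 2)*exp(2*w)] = -4*w*exp(2*w) - 6*exp(2*w)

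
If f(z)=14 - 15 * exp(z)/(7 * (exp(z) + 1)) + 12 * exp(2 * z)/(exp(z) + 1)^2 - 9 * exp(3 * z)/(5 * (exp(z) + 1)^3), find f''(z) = (-576*exp(4*z) + 348*exp(3*z) + 1605*exp(2*z) - 75*exp(z))/(35*exp(5*z) + 175*exp(4*z) + 350*exp(3*z) + 350*exp(2*z) + 175*exp(z) + 35)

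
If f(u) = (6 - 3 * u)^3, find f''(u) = 324 - 162*u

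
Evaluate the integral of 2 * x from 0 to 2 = 4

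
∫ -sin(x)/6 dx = cos(x)/6 + C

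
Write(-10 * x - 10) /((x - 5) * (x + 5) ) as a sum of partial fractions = -4/(x + 5) - 6/(x - 5)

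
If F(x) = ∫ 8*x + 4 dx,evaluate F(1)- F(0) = 8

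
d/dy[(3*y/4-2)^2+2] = 9*y/8 - 3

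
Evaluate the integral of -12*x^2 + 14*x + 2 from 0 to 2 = 0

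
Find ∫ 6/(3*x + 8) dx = 2*log(3*x/4 + 2) + C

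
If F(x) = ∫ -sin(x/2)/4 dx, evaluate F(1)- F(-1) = 0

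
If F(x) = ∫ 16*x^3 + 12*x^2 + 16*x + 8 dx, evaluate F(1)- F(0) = 24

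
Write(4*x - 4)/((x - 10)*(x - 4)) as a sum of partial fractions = -2/(x - 4) + 6/(x - 10)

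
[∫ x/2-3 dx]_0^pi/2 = -9 + (-3 + pi/4)^2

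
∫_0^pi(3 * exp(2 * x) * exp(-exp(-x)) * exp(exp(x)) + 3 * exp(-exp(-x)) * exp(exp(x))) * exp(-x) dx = -3 + 3*exp(-exp(-pi) + exp(pi))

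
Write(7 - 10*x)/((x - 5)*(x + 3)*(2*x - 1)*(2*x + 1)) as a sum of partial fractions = 24/(55*(2*x + 1)) - 4/(63*(2*x - 1)) - 37/(280*(x + 3)) - 43/(792*(x - 5))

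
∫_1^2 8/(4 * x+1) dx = -2*log(5) + 4*log(3)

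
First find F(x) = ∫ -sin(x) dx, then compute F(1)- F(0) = -1 + cos(1)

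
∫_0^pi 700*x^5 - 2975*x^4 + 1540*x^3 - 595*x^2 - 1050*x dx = 5*pi*(-21*pi + 14*pi^2/3)*(-3*pi^2 + 5 + 3*pi + 5*pi^3)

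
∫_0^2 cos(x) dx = sin(2)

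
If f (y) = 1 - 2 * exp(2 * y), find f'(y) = -4*exp(2*y)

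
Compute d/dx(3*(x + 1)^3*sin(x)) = 3*(x + 1)^2*(x*cos(x) + 3*sin(x) + cos(x))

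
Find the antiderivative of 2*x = x^2 + C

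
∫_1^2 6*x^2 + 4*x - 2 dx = 18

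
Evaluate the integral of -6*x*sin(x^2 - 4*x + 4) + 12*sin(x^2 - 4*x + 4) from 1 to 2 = 3 - 3*cos(1)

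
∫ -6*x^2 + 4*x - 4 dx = -2*x^3 + 2*x^2 - 4*x + C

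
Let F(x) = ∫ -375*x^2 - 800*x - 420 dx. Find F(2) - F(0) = -3440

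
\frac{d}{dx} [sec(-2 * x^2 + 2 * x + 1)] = -4*x*tan(-2*x^2 + 2*x + 1)*sec(-2*x^2 + 2*x + 1) + 2*tan(-2*x^2 + 2*x + 1)*sec(-2*x^2 + 2*x + 1)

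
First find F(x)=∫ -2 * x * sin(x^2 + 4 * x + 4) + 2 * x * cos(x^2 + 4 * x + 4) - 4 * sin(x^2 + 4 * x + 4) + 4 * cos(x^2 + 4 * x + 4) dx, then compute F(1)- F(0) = cos(9) + sin(9) - cos(4) - sin(4)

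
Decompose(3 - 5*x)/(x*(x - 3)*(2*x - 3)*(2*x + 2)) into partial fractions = 2/(5*(2*x - 3)) - 1/(5*(x + 1)) - 1/(6*(x - 3)) + 1/(6*x)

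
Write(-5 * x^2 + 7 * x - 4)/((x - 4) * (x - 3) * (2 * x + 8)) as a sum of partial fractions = -1/(x + 4) + 2/(x - 3) - 7/(2*(x - 4))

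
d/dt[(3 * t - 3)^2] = 18*t - 18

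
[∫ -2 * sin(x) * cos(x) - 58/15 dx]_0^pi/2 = -29*pi/15 - 1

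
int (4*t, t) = 2*t^2 + C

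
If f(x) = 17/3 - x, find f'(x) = -1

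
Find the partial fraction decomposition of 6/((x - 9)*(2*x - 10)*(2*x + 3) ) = 4/(91*(2*x + 3)) - 3/(52*(x - 5)) + 1/(28*(x - 9))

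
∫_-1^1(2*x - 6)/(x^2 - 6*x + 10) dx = -log(17) + log(5)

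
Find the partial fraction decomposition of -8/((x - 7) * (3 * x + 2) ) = 24/(23*(3*x + 2)) - 8/(23*(x - 7))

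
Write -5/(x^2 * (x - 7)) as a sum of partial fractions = -5/(49*(x - 7)) + 5/(49*x) + 5/(7*x^2)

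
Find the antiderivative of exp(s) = exp(s) + C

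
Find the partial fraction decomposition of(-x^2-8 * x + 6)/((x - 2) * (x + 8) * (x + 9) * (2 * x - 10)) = 3/(308*(x + 9)) + 3/(130*(x + 8)) + 7/(330*(x - 2)) - 59/(1092*(x - 5))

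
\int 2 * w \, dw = w^2 + C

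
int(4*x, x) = 2*x^2 + C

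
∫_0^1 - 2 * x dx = -1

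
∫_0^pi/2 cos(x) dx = 1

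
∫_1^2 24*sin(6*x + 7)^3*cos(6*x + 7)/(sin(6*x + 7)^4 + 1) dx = -log(sin(13)^4 + 1) + log(sin(19)^4 + 1)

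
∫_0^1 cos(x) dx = sin(1)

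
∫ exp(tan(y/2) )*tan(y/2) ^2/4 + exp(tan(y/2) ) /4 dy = exp(tan(y/2))/2 + C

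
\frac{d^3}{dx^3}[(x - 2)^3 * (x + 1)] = 24*x - 30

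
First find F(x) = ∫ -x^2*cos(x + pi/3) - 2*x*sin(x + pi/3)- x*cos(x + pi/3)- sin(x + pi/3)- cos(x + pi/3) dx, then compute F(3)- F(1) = 3*sin(1 + pi/3) - 13*sin(pi/3 + 3)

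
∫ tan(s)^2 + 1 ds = tan(s) + C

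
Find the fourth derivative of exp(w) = exp(w)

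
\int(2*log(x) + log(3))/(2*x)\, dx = log(x)*log(3*x)/2 + C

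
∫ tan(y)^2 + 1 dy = tan(y) + C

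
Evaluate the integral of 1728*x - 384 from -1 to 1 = -768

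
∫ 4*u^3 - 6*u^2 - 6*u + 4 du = u^4 - 2*u^3 - 3*u^2 + 4*u + C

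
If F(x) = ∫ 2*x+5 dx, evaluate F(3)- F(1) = 18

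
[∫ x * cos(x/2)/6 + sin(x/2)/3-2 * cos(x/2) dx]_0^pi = -4 + pi/3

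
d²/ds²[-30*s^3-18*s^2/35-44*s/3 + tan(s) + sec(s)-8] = -180*s + 2*tan(s)^3 + 2*tan(s)^2*sec(s) + 2*tan(s) + sec(s) - 36/35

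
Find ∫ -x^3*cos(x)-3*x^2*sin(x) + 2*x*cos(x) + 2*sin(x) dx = x*(2 - x^2)*sin(x) + C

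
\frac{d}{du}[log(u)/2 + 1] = 1/(2*u)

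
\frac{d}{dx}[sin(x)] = cos(x)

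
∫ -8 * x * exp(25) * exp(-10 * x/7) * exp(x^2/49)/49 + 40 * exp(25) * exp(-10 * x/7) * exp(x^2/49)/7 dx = -4*exp((x - 35)^2/49) + C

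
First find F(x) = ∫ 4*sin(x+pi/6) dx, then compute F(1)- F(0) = -4*cos(pi/6 + 1) + 2*sqrt(3)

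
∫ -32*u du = -16*u^2 + C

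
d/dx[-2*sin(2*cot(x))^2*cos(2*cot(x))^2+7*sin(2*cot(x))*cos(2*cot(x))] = 2*(sin(8/tan(x)) - 7*cos(4/tan(x)))/sin(x)^2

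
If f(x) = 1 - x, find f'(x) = -1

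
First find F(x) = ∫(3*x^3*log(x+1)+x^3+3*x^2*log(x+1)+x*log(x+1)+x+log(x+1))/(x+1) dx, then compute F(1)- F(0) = 2*log(2)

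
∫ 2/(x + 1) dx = log(2*(x + 1)^2) + C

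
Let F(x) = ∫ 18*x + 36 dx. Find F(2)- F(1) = 63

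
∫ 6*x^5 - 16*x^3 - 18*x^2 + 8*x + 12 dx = x^6 - 4*x^4 - 6*x^3 + 4*x^2 + 12*x + C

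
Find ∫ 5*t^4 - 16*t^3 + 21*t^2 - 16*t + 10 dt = t^5 - 4*t^4 + 7*t^3 - 8*t^2 + 10*t + C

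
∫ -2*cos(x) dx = -2*sin(x) + C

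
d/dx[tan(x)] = cos(x)^(-2)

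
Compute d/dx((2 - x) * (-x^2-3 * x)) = 3*x^2 + 2*x - 6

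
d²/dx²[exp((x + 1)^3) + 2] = 9*x^4*exp(x^3 + 3*x^2 + 3*x + 1) + 36*x^3*exp(x^3 + 3*x^2 + 3*x + 1) + 54*x^2*exp(x^3 + 3*x^2 + 3*x + 1) + 42*x*exp(x^3 + 3*x^2 + 3*x + 1) + 15*exp(x^3 + 3*x^2 + 3*x + 1)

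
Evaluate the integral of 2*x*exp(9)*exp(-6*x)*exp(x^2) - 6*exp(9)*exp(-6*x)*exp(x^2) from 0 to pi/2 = -exp(9) + exp((-3 + pi/2)^2)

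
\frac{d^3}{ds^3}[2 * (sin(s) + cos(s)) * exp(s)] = -8*exp(s)*sin(s)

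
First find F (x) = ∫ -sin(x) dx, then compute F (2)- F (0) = -1 + cos(2)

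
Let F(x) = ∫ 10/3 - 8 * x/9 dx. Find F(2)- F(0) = 44/9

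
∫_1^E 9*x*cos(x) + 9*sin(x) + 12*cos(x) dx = -21*sin(1) + (12 + 9*E)*sin(E)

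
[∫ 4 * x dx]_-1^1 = 0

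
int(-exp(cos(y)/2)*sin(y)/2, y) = exp(cos(y)/2) + C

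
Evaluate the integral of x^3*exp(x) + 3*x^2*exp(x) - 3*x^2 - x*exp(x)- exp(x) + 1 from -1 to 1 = 0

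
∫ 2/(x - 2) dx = log(2*(x - 2)^2) + C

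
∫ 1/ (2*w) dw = log(-2*w)/2 + C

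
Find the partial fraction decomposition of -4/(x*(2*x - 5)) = -8/(5*(2*x - 5)) + 4/(5*x)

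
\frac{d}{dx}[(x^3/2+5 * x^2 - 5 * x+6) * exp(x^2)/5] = x^4*exp(x^2)/5 + 2*x^3*exp(x^2) - 17*x^2*exp(x^2)/10 + 22*x*exp(x^2)/5 - exp(x^2)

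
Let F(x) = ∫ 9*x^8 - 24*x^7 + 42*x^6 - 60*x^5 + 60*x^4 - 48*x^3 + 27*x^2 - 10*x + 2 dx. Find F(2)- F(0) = 120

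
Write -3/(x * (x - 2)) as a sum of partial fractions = -3/(2*(x - 2)) + 3/(2*x)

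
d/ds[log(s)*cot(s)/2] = (-s*log(s)/sin(s)^2 + 1/tan(s))/(2*s)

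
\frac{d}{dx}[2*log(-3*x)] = 2/x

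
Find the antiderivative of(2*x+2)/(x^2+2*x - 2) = log(2*x^2 + 4*x - 4) + C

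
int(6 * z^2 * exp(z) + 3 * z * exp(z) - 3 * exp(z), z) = (6*z^2 - 9*z + 6)*exp(z) + C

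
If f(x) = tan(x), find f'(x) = cos(x)^(-2)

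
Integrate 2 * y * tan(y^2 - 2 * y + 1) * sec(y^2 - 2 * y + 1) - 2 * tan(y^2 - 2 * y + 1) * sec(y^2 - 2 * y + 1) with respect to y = sec((y - 1)^2) + C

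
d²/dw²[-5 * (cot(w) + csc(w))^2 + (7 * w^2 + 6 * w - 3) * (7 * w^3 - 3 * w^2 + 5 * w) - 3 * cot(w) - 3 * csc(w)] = 980*w^3 + 252*w^2 - 24*w - 30*(-1 + sin(w)^(-2))^2 + 108 + 3/sin(w) + 10*cos(w)/sin(w)^2 - 20/sin(w)^2 - 6*cos(w)/sin(w)^3 - 6/sin(w)^3 - 60*cos(w)/sin(w)^4 - 30/sin(w)^4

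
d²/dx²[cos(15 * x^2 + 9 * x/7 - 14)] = -900*x^2*cos(15*x^2 + 9*x/7 - 14) - 540*x*cos(15*x^2 + 9*x/7 - 14)/7 - 30*sin(15*x^2 + 9*x/7 - 14) - 81*cos(15*x^2 + 9*x/7 - 14)/49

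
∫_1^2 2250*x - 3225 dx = 150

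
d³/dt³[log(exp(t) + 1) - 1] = (-exp(2*t) + exp(t))/(exp(3*t) + 3*exp(2*t) + 3*exp(t) + 1)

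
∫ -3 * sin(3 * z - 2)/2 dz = cos(3*z - 2)/2 + C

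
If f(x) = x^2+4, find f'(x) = 2*x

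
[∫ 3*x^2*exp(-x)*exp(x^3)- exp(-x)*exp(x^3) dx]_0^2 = -1 + exp(6)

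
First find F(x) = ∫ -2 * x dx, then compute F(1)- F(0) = -1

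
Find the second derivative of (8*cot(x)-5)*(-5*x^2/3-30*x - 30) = -80*x^2*cot(x)^3/3 - 80*x^2*cot(x)/3 - 480*x*cot(x)^3 + 160*x*cot(x)^2/3 - 480*x*cot(x) + 160*x/3 - 480*cot(x)^3 + 480*cot(x)^2 - 1520*cot(x)/3 + 1490/3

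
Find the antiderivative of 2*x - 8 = x^2 - 8*x + C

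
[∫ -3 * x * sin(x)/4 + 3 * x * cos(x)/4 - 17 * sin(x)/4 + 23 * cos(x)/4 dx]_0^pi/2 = 3*pi/8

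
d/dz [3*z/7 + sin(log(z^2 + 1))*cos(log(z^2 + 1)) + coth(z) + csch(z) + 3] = -(-3*z^2 + 7*z^2*cosh(z)/sinh(z)^2 + 7*z^2/sinh(z)^2 + 28*z*sin(log(z^2 + 1))^2 - 14*z - 3 + 7*cosh(z)/sinh(z)^2 + 7/sinh(z)^2)/(7*(z^2 + 1))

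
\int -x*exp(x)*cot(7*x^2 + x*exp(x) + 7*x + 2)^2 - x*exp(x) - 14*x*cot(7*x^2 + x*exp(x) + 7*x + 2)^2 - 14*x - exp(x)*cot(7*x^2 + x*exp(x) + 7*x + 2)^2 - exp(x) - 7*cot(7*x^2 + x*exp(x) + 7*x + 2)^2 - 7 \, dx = cot(7*x^2 + x*exp(x) + 7*x + 2) + C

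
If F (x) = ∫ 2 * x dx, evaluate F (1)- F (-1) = 0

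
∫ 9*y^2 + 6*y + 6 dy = 3*y^3 + 3*y^2 + 6*y + C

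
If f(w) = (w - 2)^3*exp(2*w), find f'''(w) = 8*w^3*exp(2*w) - 12*w^2*exp(2*w) - 12*w*exp(2*w) + 14*exp(2*w)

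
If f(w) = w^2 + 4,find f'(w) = 2*w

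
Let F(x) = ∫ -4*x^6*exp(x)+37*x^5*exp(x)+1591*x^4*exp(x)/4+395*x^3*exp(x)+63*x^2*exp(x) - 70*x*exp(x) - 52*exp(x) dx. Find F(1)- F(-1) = -187*exp(-1)/4 + 451*E/4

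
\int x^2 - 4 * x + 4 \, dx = x^3/3 - 2*x^2 + 4*x + C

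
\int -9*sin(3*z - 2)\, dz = 3*cos(3*z - 2) + C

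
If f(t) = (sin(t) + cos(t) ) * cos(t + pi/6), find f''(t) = -2*sqrt(2)*sin(2*t + 5*pi/12)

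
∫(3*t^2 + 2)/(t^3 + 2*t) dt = log(2*t^3 + 4*t) + C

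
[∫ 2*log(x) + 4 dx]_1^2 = 2 + 4*log(2)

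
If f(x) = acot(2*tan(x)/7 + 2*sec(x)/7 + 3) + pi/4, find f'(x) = -7/(-243*sin(x) + 42*cos(x) + 247)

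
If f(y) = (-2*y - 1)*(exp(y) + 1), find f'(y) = -2*y*exp(y) - 3*exp(y) - 2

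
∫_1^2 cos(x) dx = -sin(1) + sin(2)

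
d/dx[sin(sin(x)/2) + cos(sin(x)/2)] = sqrt(2)*cos(x)*cos(sin(x)/2 + pi/4)/2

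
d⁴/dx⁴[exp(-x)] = exp(-x)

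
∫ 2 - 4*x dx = -2*x^2 + 2*x + C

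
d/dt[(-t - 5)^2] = 2*t + 10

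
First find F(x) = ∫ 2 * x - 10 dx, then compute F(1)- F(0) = -9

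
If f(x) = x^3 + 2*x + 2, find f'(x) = 3*x^2 + 2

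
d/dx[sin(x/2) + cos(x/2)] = -sin(x/2)/2 + cos(x/2)/2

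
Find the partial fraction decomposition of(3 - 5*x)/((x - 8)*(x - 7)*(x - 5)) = -11/(3*(x - 5)) + 16/(x - 7) - 37/(3*(x - 8))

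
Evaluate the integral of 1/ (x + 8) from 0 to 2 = -2*log(2) + log(5)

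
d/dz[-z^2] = -2*z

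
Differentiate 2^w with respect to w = 2^w*log(2)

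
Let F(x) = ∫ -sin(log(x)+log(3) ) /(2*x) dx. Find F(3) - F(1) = cos(log(9))/2 - cos(log(3))/2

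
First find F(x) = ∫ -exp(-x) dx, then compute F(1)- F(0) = -1 + exp(-1)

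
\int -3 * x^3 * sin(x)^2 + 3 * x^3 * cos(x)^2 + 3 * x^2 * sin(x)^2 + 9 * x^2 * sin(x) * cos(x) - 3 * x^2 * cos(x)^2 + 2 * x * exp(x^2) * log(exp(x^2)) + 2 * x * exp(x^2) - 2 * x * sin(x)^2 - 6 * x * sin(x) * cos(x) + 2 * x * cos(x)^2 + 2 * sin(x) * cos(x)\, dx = x^2*exp(x^2) + x*(3*x^2 - 3*x + 2)*sin(2*x)/2 + C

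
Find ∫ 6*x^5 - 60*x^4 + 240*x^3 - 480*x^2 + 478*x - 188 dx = x^6 - 12*x^5 + 60*x^4 - 160*x^3 + 239*x^2 - 188*x + C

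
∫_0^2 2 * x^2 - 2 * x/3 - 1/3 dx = 10/3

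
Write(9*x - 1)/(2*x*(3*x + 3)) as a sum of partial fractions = 5/(3*(x + 1)) - 1/(6*x)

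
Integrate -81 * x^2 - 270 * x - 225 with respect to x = -27*x^3 - 135*x^2 - 225*x + C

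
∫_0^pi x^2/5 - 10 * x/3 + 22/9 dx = -5*pi^2/3 + pi^3/15 + 22*pi/9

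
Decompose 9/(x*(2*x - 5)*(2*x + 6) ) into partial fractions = 18/(55*(2*x - 5)) + 3/(22*(x + 3)) - 3/(10*x)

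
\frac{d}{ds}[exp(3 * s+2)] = 3*exp(3*s + 2)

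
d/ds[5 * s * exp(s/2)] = 5*s*exp(s/2)/2 + 5*exp(s/2)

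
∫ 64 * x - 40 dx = 32*x^2 - 40*x + C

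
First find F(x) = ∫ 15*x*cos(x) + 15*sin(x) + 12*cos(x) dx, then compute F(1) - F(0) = 27*sin(1)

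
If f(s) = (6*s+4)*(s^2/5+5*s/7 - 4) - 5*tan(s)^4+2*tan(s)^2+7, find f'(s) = 18*s^2/5 + 356*s/35 - 20*tan(s)^5 - 16*tan(s)^3 + 4*tan(s) - 148/7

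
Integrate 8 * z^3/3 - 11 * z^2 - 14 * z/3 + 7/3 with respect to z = 2*z^4/3 - 11*z^3/3 - 7*z^2/3 + 7*z/3 + C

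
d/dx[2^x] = 2^x*log(2)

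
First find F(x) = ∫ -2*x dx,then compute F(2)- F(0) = -4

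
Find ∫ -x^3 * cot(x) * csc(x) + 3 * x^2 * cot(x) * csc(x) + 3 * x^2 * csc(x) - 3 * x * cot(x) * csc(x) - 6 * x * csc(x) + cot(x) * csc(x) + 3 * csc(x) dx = (x - 1)^3*csc(x) + C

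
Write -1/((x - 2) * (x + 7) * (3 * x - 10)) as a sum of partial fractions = -9/(124*(3*x - 10)) - 1/(279*(x + 7)) + 1/(36*(x - 2))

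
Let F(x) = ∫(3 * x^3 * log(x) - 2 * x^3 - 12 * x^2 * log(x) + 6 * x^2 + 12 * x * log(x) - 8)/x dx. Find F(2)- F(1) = -1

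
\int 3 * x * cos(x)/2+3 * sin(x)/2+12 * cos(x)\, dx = (3*x/2 + 12)*sin(x) + C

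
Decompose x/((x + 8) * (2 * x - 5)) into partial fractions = 5/(21*(2*x - 5)) + 8/(21*(x + 8))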